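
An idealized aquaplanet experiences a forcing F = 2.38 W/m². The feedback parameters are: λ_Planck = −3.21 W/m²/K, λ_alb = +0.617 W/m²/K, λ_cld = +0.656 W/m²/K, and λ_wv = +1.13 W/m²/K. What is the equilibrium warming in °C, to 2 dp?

Net feedback parameter λ = (−3.21) + (+0.617) + (+0.656) + (+1.13) = -0.807 W/m²/K.
ΔT = −F/λ = −2.38/(-0.807) = 2.95 °C.

2.95 °C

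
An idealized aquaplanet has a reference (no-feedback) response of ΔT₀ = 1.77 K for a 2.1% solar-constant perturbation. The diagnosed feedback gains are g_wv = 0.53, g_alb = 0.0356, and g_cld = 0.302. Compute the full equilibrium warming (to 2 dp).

13.37 K

Total gain g = 0.53 + 0.0356 + 0.302 = 0.8676.
Amplification A = 1/(1 − 0.8676) = 7.553.
ΔT = 1.77 × 7.553 = 13.37 K.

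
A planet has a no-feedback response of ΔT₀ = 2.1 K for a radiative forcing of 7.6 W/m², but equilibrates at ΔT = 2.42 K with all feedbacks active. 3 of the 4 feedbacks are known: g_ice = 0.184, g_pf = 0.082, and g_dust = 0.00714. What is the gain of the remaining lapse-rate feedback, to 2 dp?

-0.14

Amplification A = ΔT/ΔT₀ = 2.42/2.1 = 1.152.
Total gain g = 1 − 1/A = 1 − 1/1.152 = 0.1319.
Known gains sum to 0.184 + 0.082 + 0.00714 = 0.27314.
g_lr = 0.1319 − 0.27314 = -0.14.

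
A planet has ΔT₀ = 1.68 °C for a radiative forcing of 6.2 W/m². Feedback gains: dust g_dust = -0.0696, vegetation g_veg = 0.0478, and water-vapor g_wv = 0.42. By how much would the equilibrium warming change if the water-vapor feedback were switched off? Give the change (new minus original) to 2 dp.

-1.15 °C

Original: g = 0.3982, ΔT = 1.68/(1−0.3982) = 2.7916 °C.
Without water-vapor: g' = -0.0218, ΔT' = 1.68/(1+0.0218) = 1.6442 °C.
Change = 1.6442 − 2.7916 = -1.15 °C.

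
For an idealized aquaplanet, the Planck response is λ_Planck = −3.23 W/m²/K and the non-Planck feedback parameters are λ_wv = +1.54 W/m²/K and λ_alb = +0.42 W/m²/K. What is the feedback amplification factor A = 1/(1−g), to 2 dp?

Convert to gains: g_wv = 1.54/3.23 = 0.4768; g_alb = 0.42/3.23 = 0.13.
Total gain g = 0.6068.
A = 1/(1 − 0.6068) = 2.54.

2.54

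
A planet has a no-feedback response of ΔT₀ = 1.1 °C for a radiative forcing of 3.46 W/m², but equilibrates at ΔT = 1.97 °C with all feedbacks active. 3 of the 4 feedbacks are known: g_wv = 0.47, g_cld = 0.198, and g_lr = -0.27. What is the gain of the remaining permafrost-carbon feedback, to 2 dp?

0.04

Amplification A = ΔT/ΔT₀ = 1.97/1.1 = 1.791.
Total gain g = 1 − 1/A = 1 − 1/1.791 = 0.4417.
Known gains sum to 0.47 + 0.198 − 0.27 = 0.398.
g_pf = 0.4417 − 0.398 = 0.04.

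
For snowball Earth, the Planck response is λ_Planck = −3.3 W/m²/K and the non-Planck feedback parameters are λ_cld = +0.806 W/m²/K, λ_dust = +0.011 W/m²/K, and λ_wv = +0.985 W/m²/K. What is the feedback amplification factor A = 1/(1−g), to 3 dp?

Convert to gains: g_cld = 0.806/3.3 = 0.2442; g_dust = 0.011/3.3 = 0.003333; g_wv = 0.985/3.3 = 0.2985.
Total gain g = 0.546033.
A = 1/(1 − 0.546033) = 2.203.

2.203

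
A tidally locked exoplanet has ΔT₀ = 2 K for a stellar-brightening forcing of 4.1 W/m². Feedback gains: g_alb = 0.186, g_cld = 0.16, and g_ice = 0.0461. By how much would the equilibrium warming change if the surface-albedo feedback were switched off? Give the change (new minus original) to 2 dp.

-0.77 K

Original: g = 0.3921, ΔT = 2/(1−0.3921) = 3.2900 K.
Without surface-albedo: g' = 0.2061, ΔT' = 2/(1−0.2061) = 2.5192 K.
Change = 2.5192 − 3.2900 = -0.77 K.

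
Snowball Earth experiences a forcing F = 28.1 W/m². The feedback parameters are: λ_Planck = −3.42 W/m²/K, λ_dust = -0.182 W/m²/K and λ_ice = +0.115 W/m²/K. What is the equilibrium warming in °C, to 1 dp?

8.1 °C

Net feedback parameter λ = (−3.42) + (-0.182) + (+0.115) = -3.487 W/m²/K.
ΔT = −F/λ = −28.1/(-3.487) = 8.1 °C.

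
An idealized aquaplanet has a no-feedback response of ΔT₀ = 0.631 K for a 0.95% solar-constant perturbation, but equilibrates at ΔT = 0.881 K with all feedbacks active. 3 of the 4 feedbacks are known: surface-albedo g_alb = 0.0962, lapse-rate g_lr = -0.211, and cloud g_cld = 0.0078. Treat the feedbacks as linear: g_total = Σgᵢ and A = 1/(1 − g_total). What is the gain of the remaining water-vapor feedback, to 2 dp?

Amplification A = ΔT/ΔT₀ = 0.881/0.631 = 1.396.
Total gain g = 1 − 1/A = 1 − 1/1.396 = 0.2837.
Known gains sum to 0.0962 − 0.211 + 0.0078 = -0.107.
g_wv = 0.2837 + 0.107 = 0.39.

0.39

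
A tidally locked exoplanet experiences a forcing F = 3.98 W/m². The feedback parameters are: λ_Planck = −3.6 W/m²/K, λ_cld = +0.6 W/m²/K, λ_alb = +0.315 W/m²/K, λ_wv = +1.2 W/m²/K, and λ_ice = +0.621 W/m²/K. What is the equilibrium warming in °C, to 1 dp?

Net feedback parameter λ = (−3.6) + (+0.6) + (+0.315) + (+1.2) + (+0.621) = -0.864 W/m²/K.
ΔT = −F/λ = −3.98/(-0.864) = 4.6 °C.

4.6 °C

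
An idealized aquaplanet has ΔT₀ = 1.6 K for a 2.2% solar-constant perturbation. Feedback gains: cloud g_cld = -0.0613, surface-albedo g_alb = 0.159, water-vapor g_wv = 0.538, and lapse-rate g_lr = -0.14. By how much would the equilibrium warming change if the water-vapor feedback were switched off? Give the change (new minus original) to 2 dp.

-1.64 K

Original: g = 0.4957, ΔT = 1.6/(1−0.4957) = 3.1727 K.
Without water-vapor: g' = -0.0423, ΔT' = 1.6/(1+0.0423) = 1.5351 K.
Change = 1.5351 − 3.1727 = -1.64 K.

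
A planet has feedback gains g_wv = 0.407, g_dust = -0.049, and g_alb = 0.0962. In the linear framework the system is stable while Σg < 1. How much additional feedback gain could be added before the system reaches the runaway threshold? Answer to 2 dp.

Current total gain = 0.407 − 0.049 + 0.0962 = 0.4542.
Margin to runaway = 1 − 0.4542 = 0.55.

0.55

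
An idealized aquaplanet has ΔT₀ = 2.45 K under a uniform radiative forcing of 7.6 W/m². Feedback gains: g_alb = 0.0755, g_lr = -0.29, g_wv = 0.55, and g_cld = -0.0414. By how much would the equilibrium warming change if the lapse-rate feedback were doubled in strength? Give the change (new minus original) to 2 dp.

Original: g = 0.2941, ΔT = 2.45/(1−0.2941) = 3.4707 K.
With doubled lapse-rate: g' = 0.0041, ΔT' = 2.45/(1−0.0041) = 2.4601 K.
Change = 2.4601 − 3.4707 = -1.01 K.

-1.01 K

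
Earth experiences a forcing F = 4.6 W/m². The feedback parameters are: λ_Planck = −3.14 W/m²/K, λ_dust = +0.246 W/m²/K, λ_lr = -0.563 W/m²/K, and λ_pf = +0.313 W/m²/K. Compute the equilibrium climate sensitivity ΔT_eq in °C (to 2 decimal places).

1.46 °C

Net feedback parameter λ = (−3.14) + (+0.246) + (-0.563) + (+0.313) = -3.144 W/m²/K.
ΔT = −F/λ = −4.6/(-3.144) = 1.46 °C.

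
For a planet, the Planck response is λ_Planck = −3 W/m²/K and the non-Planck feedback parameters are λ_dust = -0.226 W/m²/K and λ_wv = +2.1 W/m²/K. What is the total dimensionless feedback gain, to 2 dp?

Convert to gains: g_dust = -0.226/3 = -0.07533; g_wv = 2.1/3 = 0.7.
Total gain g = 0.62467.

0.62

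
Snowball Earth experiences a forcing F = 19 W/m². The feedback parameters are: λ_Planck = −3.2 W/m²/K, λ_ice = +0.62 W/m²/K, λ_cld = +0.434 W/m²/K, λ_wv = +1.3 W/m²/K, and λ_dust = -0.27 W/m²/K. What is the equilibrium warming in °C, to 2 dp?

Net feedback parameter λ = (−3.2) + (+0.62) + (+0.434) + (+1.3) + (-0.27) = -1.116 W/m²/K.
ΔT = −F/λ = −19/(-1.116) = 17.03 °C.

17.03 °C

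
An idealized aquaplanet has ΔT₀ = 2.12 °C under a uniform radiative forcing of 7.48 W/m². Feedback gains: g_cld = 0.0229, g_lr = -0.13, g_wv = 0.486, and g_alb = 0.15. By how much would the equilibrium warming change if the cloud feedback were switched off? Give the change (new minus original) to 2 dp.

-0.21 °C

Original: g = 0.5289, ΔT = 2.12/(1−0.5289) = 4.5001 °C.
Without cloud: g' = 0.506, ΔT' = 2.12/(1−0.506) = 4.2915 °C.
Change = 4.2915 − 4.5001 = -0.21 °C.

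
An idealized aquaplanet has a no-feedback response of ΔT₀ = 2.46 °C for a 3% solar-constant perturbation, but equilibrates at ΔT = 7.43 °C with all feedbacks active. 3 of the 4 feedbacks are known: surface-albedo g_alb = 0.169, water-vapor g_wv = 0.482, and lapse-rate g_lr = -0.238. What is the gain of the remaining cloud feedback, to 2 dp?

Amplification A = ΔT/ΔT₀ = 7.43/2.46 = 3.02.
Total gain g = 1 − 1/A = 1 − 1/3.02 = 0.6689.
Known gains sum to 0.169 + 0.482 − 0.238 = 0.413.
g_cld = 0.6689 − 0.413 = 0.26.

0.26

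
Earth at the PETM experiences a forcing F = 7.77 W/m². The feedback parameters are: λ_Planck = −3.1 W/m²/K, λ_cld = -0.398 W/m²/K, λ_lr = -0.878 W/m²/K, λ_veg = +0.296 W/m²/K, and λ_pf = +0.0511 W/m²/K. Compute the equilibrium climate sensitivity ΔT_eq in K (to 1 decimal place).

Net feedback parameter λ = (−3.1) + (-0.398) + (-0.878) + (+0.296) + (+0.0511) = -4.0289 W/m²/K.
ΔT = −F/λ = −7.77/(-4.0289) = 1.9 K.

1.9 K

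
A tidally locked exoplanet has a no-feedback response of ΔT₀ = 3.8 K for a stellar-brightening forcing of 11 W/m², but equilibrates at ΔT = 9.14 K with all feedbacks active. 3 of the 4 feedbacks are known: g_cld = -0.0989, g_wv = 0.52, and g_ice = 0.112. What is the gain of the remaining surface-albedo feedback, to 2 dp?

0.05

Amplification A = ΔT/ΔT₀ = 9.14/3.8 = 2.405.
Total gain g = 1 − 1/A = 1 − 1/2.405 = 0.5842.
Known gains sum to -0.0989 + 0.52 + 0.112 = 0.5331.
g_alb = 0.5842 − 0.5331 = 0.05.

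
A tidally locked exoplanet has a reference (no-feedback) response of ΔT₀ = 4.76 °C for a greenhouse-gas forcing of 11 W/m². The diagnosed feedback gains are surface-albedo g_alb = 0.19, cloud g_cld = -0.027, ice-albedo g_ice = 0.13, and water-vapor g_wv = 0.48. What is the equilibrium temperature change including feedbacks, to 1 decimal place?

21.0 °C

Total gain g = 0.19 − 0.027 + 0.13 + 0.48 = 0.773.
Amplification A = 1/(1 − 0.773) = 4.405.
ΔT = 4.76 × 4.405 = 21.0 °C.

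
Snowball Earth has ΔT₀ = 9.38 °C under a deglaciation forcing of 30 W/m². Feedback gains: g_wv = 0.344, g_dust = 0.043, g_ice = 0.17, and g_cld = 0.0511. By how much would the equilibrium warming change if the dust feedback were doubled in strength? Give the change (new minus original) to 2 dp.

2.95 °C

Original: g = 0.6081, ΔT = 9.38/(1−0.6081) = 23.9347 °C.
With doubled dust: g' = 0.6511, ΔT' = 9.38/(1−0.6511) = 26.8845 °C.
Change = 26.8845 − 23.9347 = 2.95 °C.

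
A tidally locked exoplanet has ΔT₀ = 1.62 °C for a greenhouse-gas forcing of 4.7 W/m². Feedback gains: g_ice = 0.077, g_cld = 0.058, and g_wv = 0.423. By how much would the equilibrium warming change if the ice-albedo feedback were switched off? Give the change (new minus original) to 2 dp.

-0.54 °C

Original: g = 0.558, ΔT = 1.62/(1−0.558) = 3.6652 °C.
Without ice-albedo: g' = 0.481, ΔT' = 1.62/(1−0.481) = 3.1214 °C.
Change = 3.1214 − 3.6652 = -0.54 °C.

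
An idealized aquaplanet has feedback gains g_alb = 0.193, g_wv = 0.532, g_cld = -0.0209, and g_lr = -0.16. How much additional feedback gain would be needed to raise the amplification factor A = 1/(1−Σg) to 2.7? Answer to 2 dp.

0.09

Current total gain = 0.5441.
Target gain for A = 2.7: g* = 1 − 1/2.7 = 0.6296.
Additional gain needed = 0.6296 − 0.5441 = 0.09.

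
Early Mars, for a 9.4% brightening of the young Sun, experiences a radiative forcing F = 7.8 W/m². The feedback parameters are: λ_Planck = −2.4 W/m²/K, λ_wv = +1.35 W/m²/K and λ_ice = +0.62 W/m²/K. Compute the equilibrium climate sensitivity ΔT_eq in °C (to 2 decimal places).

Net feedback parameter λ = (−2.4) + (+1.35) + (+0.62) = -0.43 W/m²/K.
ΔT = −F/λ = −7.8/(-0.43) = 18.14 °C.

18.14 °C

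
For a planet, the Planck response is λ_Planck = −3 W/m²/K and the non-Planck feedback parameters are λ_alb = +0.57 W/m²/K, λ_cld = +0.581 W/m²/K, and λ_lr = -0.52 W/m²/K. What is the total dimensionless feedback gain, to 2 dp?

0.21

Convert to gains: g_alb = 0.57/3 = 0.19; g_cld = 0.581/3 = 0.1937; g_lr = -0.52/3 = -0.1733.
Total gain g = 0.2104.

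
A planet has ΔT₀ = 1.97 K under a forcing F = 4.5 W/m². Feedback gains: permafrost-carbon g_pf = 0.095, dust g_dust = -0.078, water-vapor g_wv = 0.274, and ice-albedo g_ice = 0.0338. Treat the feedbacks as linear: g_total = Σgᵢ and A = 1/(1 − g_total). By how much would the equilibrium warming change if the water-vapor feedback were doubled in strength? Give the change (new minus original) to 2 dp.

Original: g = 0.3248, ΔT = 1.97/(1−0.3248) = 2.9177 K.
With doubled water-vapor: g' = 0.5988, ΔT' = 1.97/(1−0.5988) = 4.9103 K.
Change = 4.9103 − 2.9177 = 1.99 K.

1.99 K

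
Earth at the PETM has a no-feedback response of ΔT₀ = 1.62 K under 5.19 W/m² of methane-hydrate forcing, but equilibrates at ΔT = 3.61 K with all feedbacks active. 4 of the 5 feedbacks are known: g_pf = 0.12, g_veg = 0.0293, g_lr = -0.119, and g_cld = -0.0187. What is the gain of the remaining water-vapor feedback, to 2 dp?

Amplification A = ΔT/ΔT₀ = 3.61/1.62 = 2.228.
Total gain g = 1 − 1/A = 1 − 1/2.228 = 0.5512.
Known gains sum to 0.12 + 0.0293 − 0.119 − 0.0187 = 0.0116.
g_wv = 0.5512 − 0.0116 = 0.54.

0.54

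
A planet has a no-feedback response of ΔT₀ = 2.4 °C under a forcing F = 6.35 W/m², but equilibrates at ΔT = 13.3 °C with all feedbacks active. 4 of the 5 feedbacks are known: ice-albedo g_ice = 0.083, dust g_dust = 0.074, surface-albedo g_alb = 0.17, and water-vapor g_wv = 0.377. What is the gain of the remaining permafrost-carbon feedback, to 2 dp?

Amplification A = ΔT/ΔT₀ = 13.3/2.4 = 5.542.
Total gain g = 1 − 1/A = 1 − 1/5.542 = 0.8196.
Known gains sum to 0.083 + 0.074 + 0.17 + 0.377 = 0.704.
g_pf = 0.8196 − 0.704 = 0.12.

0.12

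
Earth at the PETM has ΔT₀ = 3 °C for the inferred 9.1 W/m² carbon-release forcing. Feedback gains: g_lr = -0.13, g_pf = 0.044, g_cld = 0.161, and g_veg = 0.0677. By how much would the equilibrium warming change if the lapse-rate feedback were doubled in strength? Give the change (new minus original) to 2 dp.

Original: g = 0.1427, ΔT = 3/(1−0.1427) = 3.4994 °C.
With doubled lapse-rate: g' = 0.0127, ΔT' = 3/(1−0.0127) = 3.0386 °C.
Change = 3.0386 − 3.4994 = -0.46 °C.

-0.46 °C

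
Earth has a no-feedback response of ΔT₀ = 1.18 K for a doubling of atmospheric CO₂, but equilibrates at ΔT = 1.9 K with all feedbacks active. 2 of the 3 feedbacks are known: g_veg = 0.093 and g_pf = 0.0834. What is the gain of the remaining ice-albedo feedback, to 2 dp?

0.20

Amplification A = ΔT/ΔT₀ = 1.9/1.18 = 1.61.
Total gain g = 1 − 1/A = 1 − 1/1.61 = 0.3789.
Known gains sum to 0.093 + 0.0834 = 0.1764.
g_ice = 0.3789 − 0.1764 = 0.20.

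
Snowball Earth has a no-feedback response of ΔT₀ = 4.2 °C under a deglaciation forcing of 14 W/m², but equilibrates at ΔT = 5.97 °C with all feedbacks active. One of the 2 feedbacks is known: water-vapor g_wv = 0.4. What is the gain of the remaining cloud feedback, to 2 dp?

-0.10

Amplification A = ΔT/ΔT₀ = 5.97/4.2 = 1.421.
Total gain g = 1 − 1/A = 1 − 1/1.421 = 0.2963.
The known gain is 0.4.
g_cld = 0.2963 − 0.4 = -0.10.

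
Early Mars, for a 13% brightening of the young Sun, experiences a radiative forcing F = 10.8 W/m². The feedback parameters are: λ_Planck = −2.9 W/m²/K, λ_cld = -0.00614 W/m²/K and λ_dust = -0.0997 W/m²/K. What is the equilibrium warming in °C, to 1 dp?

3.6 °C

Net feedback parameter λ = (−2.9) + (-0.00614) + (-0.0997) = -3.00584 W/m²/K.
ΔT = −F/λ = −10.8/(-3.00584) = 3.6 °C.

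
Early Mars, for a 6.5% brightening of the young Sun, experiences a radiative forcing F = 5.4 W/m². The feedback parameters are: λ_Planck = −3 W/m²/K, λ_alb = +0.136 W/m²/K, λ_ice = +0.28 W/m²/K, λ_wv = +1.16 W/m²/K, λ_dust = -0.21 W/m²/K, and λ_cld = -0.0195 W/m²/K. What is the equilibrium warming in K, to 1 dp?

3.3 K

Net feedback parameter λ = (−3) + (+0.136) + (+0.28) + (+1.16) + (-0.21) + (-0.0195) = -1.6535 W/m²/K.
ΔT = −F/λ = −5.4/(-1.6535) = 3.3 K.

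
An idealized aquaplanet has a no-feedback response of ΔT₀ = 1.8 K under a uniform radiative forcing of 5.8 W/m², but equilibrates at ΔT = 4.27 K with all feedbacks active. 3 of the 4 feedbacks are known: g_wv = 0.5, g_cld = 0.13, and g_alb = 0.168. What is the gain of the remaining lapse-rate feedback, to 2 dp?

-0.22

Amplification A = ΔT/ΔT₀ = 4.27/1.8 = 2.372.
Total gain g = 1 − 1/A = 1 − 1/2.372 = 0.5784.
Known gains sum to 0.5 + 0.13 + 0.168 = 0.798.
g_lr = 0.5784 − 0.798 = -0.22.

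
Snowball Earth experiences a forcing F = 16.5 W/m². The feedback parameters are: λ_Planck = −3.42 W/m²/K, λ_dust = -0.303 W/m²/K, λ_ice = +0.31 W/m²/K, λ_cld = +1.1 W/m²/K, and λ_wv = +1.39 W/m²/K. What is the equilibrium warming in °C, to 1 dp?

Net feedback parameter λ = (−3.42) + (-0.303) + (+0.31) + (+1.1) + (+1.39) = -0.923 W/m²/K.
ΔT = −F/λ = −16.5/(-0.923) = 17.9 °C.

17.9 °C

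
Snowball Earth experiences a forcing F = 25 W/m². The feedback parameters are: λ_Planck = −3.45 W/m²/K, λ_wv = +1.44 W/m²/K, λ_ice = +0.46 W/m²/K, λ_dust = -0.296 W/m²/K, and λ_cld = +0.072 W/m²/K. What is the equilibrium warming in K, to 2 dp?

Net feedback parameter λ = (−3.45) + (+1.44) + (+0.46) + (-0.296) + (+0.072) = -1.774 W/m²/K.
ΔT = −F/λ = −25/(-1.774) = 14.09 K.

14.09 K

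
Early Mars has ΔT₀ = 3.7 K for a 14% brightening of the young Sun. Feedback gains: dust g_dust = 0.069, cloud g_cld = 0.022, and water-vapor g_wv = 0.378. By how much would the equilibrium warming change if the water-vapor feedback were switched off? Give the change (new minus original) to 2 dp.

Original: g = 0.469, ΔT = 3.7/(1−0.469) = 6.9680 K.
Without water-vapor: g' = 0.091, ΔT' = 3.7/(1−0.091) = 4.0704 K.
Change = 4.0704 − 6.9680 = -2.90 K.

-2.90 K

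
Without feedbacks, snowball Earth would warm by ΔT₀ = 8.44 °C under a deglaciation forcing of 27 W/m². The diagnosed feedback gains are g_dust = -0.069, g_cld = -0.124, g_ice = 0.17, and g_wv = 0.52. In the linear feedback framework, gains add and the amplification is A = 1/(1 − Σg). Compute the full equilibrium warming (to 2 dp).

Total gain g = -0.069 − 0.124 + 0.17 + 0.52 = 0.497.
Amplification A = 1/(1 − 0.497) = 1.988.
ΔT = 8.44 × 1.988 = 16.78 °C.

16.78 °C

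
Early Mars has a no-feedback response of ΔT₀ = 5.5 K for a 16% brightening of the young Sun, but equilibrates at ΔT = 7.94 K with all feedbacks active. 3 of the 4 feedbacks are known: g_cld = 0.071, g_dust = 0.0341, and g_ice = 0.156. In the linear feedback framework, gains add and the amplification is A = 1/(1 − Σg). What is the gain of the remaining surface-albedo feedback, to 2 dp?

Amplification A = ΔT/ΔT₀ = 7.94/5.5 = 1.444.
Total gain g = 1 − 1/A = 1 − 1/1.444 = 0.3075.
Known gains sum to 0.071 + 0.0341 + 0.156 = 0.2611.
g_alb = 0.3075 − 0.2611 = 0.05.

0.05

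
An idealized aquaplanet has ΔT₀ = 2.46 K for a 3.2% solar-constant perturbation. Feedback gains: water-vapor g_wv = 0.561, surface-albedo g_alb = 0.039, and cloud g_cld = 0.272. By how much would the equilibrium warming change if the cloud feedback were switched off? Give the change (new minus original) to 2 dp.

Original: g = 0.872, ΔT = 2.46/(1−0.872) = 19.2188 K.
Without cloud: g' = 0.6, ΔT' = 2.46/(1−0.6) = 6.1500 K.
Change = 6.1500 − 19.2188 = -13.07 K.

-13.07 K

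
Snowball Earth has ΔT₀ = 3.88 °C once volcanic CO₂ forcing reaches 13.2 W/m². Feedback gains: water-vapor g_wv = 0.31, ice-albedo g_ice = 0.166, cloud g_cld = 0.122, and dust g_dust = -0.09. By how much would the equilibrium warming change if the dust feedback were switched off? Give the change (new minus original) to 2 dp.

1.77 °C

Original: g = 0.508, ΔT = 3.88/(1−0.508) = 7.8862 °C.
Without dust: g' = 0.598, ΔT' = 3.88/(1−0.598) = 9.6517 °C.
Change = 9.6517 − 7.8862 = 1.77 °C.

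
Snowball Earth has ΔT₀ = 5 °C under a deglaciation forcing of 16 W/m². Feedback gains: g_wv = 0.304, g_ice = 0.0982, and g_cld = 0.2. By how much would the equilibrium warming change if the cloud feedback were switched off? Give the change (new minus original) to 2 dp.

-4.21 °C

Original: g = 0.6022, ΔT = 5/(1−0.6022) = 12.5691 °C.
Without cloud: g' = 0.4022, ΔT' = 5/(1−0.4022) = 8.3640 °C.
Change = 8.3640 − 12.5691 = -4.21 °C.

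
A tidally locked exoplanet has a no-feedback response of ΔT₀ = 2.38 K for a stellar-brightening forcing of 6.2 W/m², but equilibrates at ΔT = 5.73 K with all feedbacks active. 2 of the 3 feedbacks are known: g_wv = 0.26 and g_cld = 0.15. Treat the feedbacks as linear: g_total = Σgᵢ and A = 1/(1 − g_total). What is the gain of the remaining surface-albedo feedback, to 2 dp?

0.17

Amplification A = ΔT/ΔT₀ = 5.73/2.38 = 2.408.
Total gain g = 1 − 1/A = 1 − 1/2.408 = 0.5847.
Known gains sum to 0.26 + 0.15 = 0.41.
g_alb = 0.5847 − 0.41 = 0.17.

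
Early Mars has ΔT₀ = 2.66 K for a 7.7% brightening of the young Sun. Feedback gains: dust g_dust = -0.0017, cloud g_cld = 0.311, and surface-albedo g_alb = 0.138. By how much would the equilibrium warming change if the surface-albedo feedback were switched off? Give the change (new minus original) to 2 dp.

-0.96 K

Original: g = 0.4473, ΔT = 2.66/(1−0.4473) = 4.8127 K.
Without surface-albedo: g' = 0.3093, ΔT' = 2.66/(1−0.3093) = 3.8512 K.
Change = 3.8512 − 4.8127 = -0.96 K.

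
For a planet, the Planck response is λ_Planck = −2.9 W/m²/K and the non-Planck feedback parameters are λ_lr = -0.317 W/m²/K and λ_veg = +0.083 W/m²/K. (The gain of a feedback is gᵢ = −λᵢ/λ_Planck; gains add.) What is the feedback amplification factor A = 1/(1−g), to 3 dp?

Convert to gains: g_lr = -0.317/2.9 = -0.1093; g_veg = 0.083/2.9 = 0.02862.
Total gain g = -0.08068.
A = 1/(1 + 0.08068) = 0.925.

0.925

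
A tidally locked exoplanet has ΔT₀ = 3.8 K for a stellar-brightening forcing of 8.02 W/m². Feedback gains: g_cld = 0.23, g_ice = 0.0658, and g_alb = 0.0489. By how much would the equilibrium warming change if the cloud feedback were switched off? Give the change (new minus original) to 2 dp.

-1.51 K

Original: g = 0.3447, ΔT = 3.8/(1−0.3447) = 5.7989 K.
Without cloud: g' = 0.1147, ΔT' = 3.8/(1−0.1147) = 4.2923 K.
Change = 4.2923 − 5.7989 = -1.51 K.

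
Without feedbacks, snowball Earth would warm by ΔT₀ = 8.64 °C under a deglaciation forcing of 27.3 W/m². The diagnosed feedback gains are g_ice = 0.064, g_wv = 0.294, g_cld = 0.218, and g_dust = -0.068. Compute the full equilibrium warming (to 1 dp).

Total gain g = 0.064 + 0.294 + 0.218 − 0.068 = 0.508.
Amplification A = 1/(1 − 0.508) = 2.033.
ΔT = 8.64 × 2.033 = 17.6 °C.

17.6 °C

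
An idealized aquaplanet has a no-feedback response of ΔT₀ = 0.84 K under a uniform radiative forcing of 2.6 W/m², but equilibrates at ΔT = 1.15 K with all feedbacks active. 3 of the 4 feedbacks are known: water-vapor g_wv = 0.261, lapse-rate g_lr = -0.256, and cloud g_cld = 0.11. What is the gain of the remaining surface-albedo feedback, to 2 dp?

0.15

Amplification A = ΔT/ΔT₀ = 1.15/0.84 = 1.369.
Total gain g = 1 − 1/A = 1 − 1/1.369 = 0.2695.
Known gains sum to 0.261 − 0.256 + 0.11 = 0.115.
g_alb = 0.2695 − 0.115 = 0.15.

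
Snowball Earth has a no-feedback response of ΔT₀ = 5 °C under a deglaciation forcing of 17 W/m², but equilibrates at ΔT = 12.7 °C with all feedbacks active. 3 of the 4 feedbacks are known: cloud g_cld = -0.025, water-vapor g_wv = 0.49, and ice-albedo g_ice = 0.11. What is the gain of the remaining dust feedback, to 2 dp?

Amplification A = ΔT/ΔT₀ = 12.7/5 = 2.54.
Total gain g = 1 − 1/A = 1 − 1/2.54 = 0.6063.
Known gains sum to -0.025 + 0.49 + 0.11 = 0.575.
g_dust = 0.6063 − 0.575 = 0.03.

0.03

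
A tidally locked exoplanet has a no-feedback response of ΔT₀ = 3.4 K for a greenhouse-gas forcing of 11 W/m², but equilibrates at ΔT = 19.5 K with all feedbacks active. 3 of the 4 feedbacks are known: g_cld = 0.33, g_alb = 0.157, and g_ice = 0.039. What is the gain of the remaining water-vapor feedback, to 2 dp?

Amplification A = ΔT/ΔT₀ = 19.5/3.4 = 5.735.
Total gain g = 1 − 1/A = 1 − 1/5.735 = 0.8256.
Known gains sum to 0.33 + 0.157 + 0.039 = 0.526.
g_wv = 0.8256 − 0.526 = 0.30.

0.30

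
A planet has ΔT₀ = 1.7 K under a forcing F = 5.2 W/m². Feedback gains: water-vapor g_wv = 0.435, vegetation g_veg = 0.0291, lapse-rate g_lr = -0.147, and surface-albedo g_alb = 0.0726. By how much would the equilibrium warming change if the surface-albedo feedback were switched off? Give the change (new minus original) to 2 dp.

-0.30 K

Original: g = 0.3897, ΔT = 1.7/(1−0.3897) = 2.7855 K.
Without surface-albedo: g' = 0.3171, ΔT' = 1.7/(1−0.3171) = 2.4894 K.
Change = 2.4894 − 2.7855 = -0.30 K.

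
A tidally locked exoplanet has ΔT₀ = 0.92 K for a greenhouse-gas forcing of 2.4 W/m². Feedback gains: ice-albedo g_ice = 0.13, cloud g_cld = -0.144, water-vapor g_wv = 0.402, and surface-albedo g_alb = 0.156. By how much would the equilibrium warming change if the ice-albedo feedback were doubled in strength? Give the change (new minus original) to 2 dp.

Original: g = 0.544, ΔT = 0.92/(1−0.544) = 2.0175 K.
With doubled ice-albedo: g' = 0.674, ΔT' = 0.92/(1−0.674) = 2.8221 K.
Change = 2.8221 − 2.0175 = 0.80 K.

0.80 K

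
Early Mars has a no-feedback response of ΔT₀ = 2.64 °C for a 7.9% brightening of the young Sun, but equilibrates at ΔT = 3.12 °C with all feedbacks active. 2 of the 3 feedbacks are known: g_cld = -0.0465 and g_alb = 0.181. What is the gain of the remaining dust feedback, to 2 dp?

Amplification A = ΔT/ΔT₀ = 3.12/2.64 = 1.182.
Total gain g = 1 − 1/A = 1 − 1/1.182 = 0.154.
Known gains sum to -0.0465 + 0.181 = 0.1345.
g_dust = 0.154 − 0.1345 = 0.02.

0.02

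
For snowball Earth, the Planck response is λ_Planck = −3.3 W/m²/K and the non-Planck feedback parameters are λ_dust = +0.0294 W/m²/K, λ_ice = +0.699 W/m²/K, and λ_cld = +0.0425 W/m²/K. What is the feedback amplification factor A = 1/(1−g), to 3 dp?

Convert to gains: g_dust = 0.0294/3.3 = 0.008909; g_ice = 0.699/3.3 = 0.2118; g_cld = 0.0425/3.3 = 0.01288.
Total gain g = 0.233589.
A = 1/(1 − 0.233589) = 1.305.

1.305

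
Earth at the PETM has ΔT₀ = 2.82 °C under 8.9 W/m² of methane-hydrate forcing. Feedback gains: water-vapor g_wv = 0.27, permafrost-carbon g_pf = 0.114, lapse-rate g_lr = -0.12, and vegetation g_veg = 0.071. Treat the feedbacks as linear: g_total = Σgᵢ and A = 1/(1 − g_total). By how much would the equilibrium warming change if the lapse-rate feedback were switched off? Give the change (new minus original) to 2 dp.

0.93 °C

Original: g = 0.335, ΔT = 2.82/(1−0.335) = 4.2406 °C.
Without lapse-rate: g' = 0.455, ΔT' = 2.82/(1−0.455) = 5.1743 °C.
Change = 5.1743 − 4.2406 = 0.93 °C.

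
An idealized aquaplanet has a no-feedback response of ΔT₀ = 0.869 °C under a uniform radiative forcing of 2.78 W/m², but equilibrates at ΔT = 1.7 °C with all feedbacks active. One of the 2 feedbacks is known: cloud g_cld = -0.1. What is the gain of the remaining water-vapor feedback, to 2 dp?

0.59

Amplification A = ΔT/ΔT₀ = 1.7/0.869 = 1.956.
Total gain g = 1 − 1/A = 1 − 1/1.956 = 0.4888.
The known gain is -0.1.
g_wv = 0.4888 + 0.1 = 0.59.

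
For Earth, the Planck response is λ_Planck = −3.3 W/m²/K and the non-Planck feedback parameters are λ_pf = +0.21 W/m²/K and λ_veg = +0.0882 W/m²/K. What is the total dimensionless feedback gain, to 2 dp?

0.09

Convert to gains: g_pf = 0.21/3.3 = 0.06364; g_veg = 0.0882/3.3 = 0.02673.
Total gain g = 0.09037.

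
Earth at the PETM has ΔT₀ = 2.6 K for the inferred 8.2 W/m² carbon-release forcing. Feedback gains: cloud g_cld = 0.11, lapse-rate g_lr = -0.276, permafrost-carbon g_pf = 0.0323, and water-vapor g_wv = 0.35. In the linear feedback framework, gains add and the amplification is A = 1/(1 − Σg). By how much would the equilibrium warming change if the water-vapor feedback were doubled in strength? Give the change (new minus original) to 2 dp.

2.68 K

Original: g = 0.2163, ΔT = 2.6/(1−0.2163) = 3.3176 K.
With doubled water-vapor: g' = 0.5663, ΔT' = 2.6/(1−0.5663) = 5.9949 K.
Change = 5.9949 − 3.3176 = 2.68 K.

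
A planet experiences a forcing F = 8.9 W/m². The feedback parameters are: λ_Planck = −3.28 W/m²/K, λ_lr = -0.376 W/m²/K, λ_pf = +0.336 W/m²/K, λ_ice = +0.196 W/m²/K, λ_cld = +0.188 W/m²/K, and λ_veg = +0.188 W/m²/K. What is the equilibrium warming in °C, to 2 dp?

3.24 °C

Net feedback parameter λ = (−3.28) + (-0.376) + (+0.336) + (+0.196) + (+0.188) + (+0.188) = -2.748 W/m²/K.
ΔT = −F/λ = −8.9/(-2.748) = 3.24 °C.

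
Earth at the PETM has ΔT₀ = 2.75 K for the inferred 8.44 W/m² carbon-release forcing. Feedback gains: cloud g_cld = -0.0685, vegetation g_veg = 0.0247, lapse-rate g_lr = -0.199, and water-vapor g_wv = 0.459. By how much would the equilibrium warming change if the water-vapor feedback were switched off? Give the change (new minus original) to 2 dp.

Original: g = 0.2162, ΔT = 2.75/(1−0.2162) = 3.5085 K.
Without water-vapor: g' = -0.2428, ΔT' = 2.75/(1+0.2428) = 2.2127 K.
Change = 2.2127 − 3.5085 = -1.30 K.

-1.30 K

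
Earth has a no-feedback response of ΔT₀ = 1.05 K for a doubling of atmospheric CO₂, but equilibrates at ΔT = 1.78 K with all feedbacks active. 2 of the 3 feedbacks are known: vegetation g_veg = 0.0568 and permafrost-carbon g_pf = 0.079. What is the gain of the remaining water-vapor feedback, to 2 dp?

0.27

Amplification A = ΔT/ΔT₀ = 1.78/1.05 = 1.695.
Total gain g = 1 − 1/A = 1 − 1/1.695 = 0.41.
Known gains sum to 0.0568 + 0.079 = 0.1358.
g_wv = 0.41 − 0.1358 = 0.27.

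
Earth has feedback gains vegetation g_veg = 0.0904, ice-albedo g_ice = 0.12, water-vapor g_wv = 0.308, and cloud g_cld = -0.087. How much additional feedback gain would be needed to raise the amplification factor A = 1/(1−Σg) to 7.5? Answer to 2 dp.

0.44

Current total gain = 0.4314.
Target gain for A = 7.5: g* = 1 − 1/7.5 = 0.8667.
Additional gain needed = 0.8667 − 0.4314 = 0.44.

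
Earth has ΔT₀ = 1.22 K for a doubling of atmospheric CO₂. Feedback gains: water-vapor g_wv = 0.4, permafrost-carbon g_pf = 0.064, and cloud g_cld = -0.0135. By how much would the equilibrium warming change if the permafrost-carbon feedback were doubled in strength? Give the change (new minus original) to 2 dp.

Original: g = 0.4505, ΔT = 1.22/(1−0.4505) = 2.2202 K.
With doubled permafrost-carbon: g' = 0.5145, ΔT' = 1.22/(1−0.5145) = 2.5129 K.
Change = 2.5129 − 2.2202 = 0.29 K.

0.29 K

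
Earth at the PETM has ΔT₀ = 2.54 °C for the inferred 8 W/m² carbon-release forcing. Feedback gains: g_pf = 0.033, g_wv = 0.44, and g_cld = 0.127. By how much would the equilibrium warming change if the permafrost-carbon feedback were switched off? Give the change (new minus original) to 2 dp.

-0.48 °C

Original: g = 0.6, ΔT = 2.54/(1−0.6) = 6.3500 °C.
Without permafrost-carbon: g' = 0.567, ΔT' = 2.54/(1−0.567) = 5.8661 °C.
Change = 5.8661 − 6.3500 = -0.48 °C.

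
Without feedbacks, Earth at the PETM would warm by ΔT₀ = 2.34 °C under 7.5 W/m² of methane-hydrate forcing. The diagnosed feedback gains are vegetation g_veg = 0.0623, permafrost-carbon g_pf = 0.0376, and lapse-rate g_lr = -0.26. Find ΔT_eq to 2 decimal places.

2.02 °C

Total gain g = 0.0623 + 0.0376 − 0.26 = -0.1601.
Amplification A = 1/(1 + 0.1601) = 0.862.
ΔT = 2.34 × 0.862 = 2.02 °C.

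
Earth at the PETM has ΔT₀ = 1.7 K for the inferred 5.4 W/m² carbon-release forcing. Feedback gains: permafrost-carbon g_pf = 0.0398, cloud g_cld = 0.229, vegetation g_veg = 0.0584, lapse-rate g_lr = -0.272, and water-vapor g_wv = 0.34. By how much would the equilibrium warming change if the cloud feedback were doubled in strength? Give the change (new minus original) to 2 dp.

1.71 K

Original: g = 0.3952, ΔT = 1.7/(1−0.3952) = 2.8108 K.
With doubled cloud: g' = 0.6242, ΔT' = 1.7/(1−0.6242) = 4.5237 K.
Change = 4.5237 − 2.8108 = 1.71 K.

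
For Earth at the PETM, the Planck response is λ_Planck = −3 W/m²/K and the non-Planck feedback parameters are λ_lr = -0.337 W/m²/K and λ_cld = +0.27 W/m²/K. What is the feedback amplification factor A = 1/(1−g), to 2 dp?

0.98

Convert to gains: g_lr = -0.337/3 = -0.1123; g_cld = 0.27/3 = 0.09.
Total gain g = -0.0223.
A = 1/(1 + 0.0223) = 0.98.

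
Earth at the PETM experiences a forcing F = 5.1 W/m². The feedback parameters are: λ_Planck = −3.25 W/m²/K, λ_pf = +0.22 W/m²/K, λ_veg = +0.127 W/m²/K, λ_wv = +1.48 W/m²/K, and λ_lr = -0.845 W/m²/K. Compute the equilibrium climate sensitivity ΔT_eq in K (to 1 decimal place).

2.2 K

Net feedback parameter λ = (−3.25) + (+0.22) + (+0.127) + (+1.48) + (-0.845) = -2.268 W/m²/K.
ΔT = −F/λ = −5.1/(-2.268) = 2.2 K.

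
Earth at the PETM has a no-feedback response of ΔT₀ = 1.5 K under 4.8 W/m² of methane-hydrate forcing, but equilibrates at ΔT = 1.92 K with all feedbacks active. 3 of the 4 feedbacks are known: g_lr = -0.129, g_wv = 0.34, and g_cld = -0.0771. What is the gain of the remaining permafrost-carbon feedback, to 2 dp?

Amplification A = ΔT/ΔT₀ = 1.92/1.5 = 1.28.
Total gain g = 1 − 1/A = 1 − 1/1.28 = 0.2188.
Known gains sum to -0.129 + 0.34 − 0.0771 = 0.1339.
g_pf = 0.2188 − 0.1339 = 0.08.

0.08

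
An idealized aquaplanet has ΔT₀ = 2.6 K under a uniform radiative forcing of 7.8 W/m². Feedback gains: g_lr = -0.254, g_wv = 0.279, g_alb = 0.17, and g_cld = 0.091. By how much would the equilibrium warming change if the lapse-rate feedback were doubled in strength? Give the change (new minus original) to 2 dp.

Original: g = 0.286, ΔT = 2.6/(1−0.286) = 3.6415 K.
With doubled lapse-rate: g' = 0.032, ΔT' = 2.6/(1−0.032) = 2.6860 K.
Change = 2.6860 − 3.6415 = -0.96 K.

-0.96 K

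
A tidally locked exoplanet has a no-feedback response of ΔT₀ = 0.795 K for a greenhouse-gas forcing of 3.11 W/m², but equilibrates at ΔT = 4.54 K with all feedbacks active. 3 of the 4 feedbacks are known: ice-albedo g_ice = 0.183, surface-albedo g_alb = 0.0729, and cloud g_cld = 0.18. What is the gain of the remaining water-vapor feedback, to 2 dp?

Amplification A = ΔT/ΔT₀ = 4.54/0.795 = 5.711.
Total gain g = 1 − 1/A = 1 − 1/5.711 = 0.8249.
Known gains sum to 0.183 + 0.0729 + 0.18 = 0.4359.
g_wv = 0.8249 − 0.4359 = 0.39.

0.39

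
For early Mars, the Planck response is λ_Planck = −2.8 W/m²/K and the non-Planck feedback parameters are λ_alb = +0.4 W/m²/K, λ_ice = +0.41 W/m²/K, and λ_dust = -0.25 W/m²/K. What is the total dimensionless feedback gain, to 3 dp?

Convert to gains: g_alb = 0.4/2.8 = 0.1429; g_ice = 0.41/2.8 = 0.1464; g_dust = -0.25/2.8 = -0.08929.
Total gain g = 0.20001.

0.200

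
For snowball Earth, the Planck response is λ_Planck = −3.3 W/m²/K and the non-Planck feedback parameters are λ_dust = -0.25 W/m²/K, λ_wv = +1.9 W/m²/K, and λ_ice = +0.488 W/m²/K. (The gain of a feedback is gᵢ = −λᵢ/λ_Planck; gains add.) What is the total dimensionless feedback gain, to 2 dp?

Convert to gains: g_dust = -0.25/3.3 = -0.07576; g_wv = 1.9/3.3 = 0.5758; g_ice = 0.488/3.3 = 0.1479.
Total gain g = 0.64794.

0.65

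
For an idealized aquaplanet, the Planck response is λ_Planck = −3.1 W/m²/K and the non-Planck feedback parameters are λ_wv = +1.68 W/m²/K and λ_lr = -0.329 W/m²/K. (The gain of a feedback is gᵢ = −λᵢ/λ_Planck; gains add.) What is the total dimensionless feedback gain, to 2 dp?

Convert to gains: g_wv = 1.68/3.1 = 0.5419; g_lr = -0.329/3.1 = -0.1061.
Total gain g = 0.4358.

0.44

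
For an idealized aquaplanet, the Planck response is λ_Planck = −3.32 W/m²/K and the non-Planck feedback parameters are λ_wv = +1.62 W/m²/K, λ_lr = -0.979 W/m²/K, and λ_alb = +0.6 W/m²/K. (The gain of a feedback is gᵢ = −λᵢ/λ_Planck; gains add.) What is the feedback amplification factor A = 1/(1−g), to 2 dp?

Convert to gains: g_wv = 1.62/3.32 = 0.488; g_lr = -0.979/3.32 = -0.2949; g_alb = 0.6/3.32 = 0.1807.
Total gain g = 0.3738.
A = 1/(1 − 0.3738) = 1.60.

1.60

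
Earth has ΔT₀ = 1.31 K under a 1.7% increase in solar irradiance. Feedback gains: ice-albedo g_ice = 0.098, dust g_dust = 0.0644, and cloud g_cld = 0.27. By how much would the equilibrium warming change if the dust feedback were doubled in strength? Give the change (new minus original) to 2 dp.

Original: g = 0.4324, ΔT = 1.31/(1−0.4324) = 2.3080 K.
With doubled dust: g' = 0.4968, ΔT' = 1.31/(1−0.4968) = 2.6033 K.
Change = 2.6033 − 2.3080 = 0.30 K.

0.30 K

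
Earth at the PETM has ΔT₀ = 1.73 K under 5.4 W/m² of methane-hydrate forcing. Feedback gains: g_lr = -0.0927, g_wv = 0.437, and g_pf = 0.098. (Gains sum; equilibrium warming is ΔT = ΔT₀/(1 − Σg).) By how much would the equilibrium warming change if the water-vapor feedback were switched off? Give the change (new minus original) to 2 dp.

Original: g = 0.4423, ΔT = 1.73/(1−0.4423) = 3.1020 K.
Without water-vapor: g' = 0.0053, ΔT' = 1.73/(1−0.0053) = 1.7392 K.
Change = 1.7392 − 3.1020 = -1.36 K.

-1.36 K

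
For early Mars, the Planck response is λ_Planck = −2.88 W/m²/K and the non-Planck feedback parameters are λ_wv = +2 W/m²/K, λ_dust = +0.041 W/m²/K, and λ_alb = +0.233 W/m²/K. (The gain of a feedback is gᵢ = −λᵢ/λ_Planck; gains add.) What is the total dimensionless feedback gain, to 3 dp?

0.790

Convert to gains: g_wv = 2/2.88 = 0.6944; g_dust = 0.041/2.88 = 0.01424; g_alb = 0.233/2.88 = 0.0809.
Total gain g = 0.78954.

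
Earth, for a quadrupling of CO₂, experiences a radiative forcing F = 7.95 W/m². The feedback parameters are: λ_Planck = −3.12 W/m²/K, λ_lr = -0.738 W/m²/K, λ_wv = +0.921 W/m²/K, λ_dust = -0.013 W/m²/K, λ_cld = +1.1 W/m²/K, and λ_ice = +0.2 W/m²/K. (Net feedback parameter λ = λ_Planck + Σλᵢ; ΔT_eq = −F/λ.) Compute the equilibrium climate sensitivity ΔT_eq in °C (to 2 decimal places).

Net feedback parameter λ = (−3.12) + (-0.738) + (+0.921) + (-0.013) + (+1.1) + (+0.2) = -1.65 W/m²/K.
ΔT = −F/λ = −7.95/(-1.65) = 4.82 °C.

4.82 °C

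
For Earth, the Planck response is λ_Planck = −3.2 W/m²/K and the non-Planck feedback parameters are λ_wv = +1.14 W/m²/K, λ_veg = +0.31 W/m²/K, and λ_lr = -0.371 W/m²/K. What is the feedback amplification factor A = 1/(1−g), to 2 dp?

Convert to gains: g_wv = 1.14/3.2 = 0.3562; g_veg = 0.31/3.2 = 0.09687; g_lr = -0.371/3.2 = -0.1159.
Total gain g = 0.33717.
A = 1/(1 − 0.33717) = 1.51.

1.51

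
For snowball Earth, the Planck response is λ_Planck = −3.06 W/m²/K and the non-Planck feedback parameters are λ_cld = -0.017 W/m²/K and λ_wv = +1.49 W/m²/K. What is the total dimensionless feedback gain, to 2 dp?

0.48

Convert to gains: g_cld = -0.017/3.06 = -0.005556; g_wv = 1.49/3.06 = 0.4869.
Total gain g = 0.481344.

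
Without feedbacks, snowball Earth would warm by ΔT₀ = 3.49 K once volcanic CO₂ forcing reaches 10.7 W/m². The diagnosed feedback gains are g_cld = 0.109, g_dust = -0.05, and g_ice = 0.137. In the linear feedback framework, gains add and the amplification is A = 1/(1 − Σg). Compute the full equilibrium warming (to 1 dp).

Total gain g = 0.109 − 0.05 + 0.137 = 0.196.
Amplification A = 1/(1 − 0.196) = 1.244.
ΔT = 3.49 × 1.244 = 4.3 K.

4.3 K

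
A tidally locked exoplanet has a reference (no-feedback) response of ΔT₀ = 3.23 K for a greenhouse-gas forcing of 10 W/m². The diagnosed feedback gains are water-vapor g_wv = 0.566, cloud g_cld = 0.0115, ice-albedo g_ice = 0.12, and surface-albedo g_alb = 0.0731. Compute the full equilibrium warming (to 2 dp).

Total gain g = 0.566 + 0.0115 + 0.12 + 0.0731 = 0.7706.
Amplification A = 1/(1 − 0.7706) = 4.359.
ΔT = 3.23 × 4.359 = 14.08 K.

14.08 K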